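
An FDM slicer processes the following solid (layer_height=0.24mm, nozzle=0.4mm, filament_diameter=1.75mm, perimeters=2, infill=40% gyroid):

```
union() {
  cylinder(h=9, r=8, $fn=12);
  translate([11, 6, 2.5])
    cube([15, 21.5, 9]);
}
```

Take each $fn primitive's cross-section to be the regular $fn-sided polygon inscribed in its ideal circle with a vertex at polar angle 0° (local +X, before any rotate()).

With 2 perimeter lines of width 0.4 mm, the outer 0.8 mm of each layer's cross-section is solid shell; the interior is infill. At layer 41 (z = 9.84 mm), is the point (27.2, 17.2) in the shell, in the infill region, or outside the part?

At z = 9.84 mm: the cylinder does not reach this height (z outside [0, 9]); the 15×21.5 cube at (11, 6) contributes its full rectangle; Combining (union): only the 15×21.5 cube at (11, 6) is present, so the union is just that shape — 1 connected region. Overall, the cross-section is a single solid region. The nearest boundary edge runs (26.00, 6.00)→(26.00, 27.50); distance from the point to it = 1.20 mm. The point is not inside any of the regions above, so it lies outside the cross-section (1.20 mm from the nearest boundary).

outside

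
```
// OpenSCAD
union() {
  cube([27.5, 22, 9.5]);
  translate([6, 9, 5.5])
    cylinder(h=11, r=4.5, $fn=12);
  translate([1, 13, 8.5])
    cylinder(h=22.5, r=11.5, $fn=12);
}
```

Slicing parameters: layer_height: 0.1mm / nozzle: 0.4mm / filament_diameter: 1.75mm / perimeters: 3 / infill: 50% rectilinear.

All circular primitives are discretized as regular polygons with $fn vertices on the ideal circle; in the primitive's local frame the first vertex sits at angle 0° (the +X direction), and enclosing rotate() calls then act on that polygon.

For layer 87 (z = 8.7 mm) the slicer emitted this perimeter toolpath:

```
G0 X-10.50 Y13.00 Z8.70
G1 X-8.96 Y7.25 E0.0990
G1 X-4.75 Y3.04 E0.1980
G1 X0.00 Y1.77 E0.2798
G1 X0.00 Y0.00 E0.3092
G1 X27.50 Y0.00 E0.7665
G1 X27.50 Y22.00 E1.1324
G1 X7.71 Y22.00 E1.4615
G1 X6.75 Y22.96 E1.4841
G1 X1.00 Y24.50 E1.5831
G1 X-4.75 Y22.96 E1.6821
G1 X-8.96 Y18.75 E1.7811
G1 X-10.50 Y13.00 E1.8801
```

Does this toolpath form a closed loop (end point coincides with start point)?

yes

Start point (G0): (-10.50, 13.00). End point (last G1): the path returns to the start — closed.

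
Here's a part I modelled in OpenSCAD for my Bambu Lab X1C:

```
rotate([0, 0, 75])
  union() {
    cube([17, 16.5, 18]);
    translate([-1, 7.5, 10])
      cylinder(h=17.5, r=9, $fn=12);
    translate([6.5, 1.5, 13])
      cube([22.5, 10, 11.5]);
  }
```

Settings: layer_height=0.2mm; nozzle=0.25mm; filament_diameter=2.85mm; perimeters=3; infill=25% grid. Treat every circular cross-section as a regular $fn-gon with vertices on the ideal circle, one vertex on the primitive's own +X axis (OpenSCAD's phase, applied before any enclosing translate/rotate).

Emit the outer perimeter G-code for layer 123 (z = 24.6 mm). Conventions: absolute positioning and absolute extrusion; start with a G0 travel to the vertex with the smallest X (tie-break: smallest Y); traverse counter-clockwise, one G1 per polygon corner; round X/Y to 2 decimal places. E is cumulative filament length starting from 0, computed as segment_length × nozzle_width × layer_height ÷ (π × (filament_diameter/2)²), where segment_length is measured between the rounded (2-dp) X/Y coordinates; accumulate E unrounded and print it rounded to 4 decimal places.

At z = 24.6 mm: the cube does not reach this height (z outside [0, 18]); the cylinder at (-1, 7.5): section is a regular 12-gon, circumradius r=9; the cube at (6.5, 1.5) does not reach this height (z outside [13, 24.5]); Taking the union: only the r=9 cylinder at (-1, 7.5) is present, so the union is just that shape — 1 connected region; (whole slice rotated 75° about Z — lengths, areas and connectivity unchanged). The outline is a single polygon with 12 vertices. Extrusion per mm of travel: 0.25 × 0.2 / (π × 1.425²) = 0.007838. Accumulating E over each segment gives final E = 0.4382.

G0 X-16.20 Y-1.35 Z24.60
G1 X-13.87 Y-5.39 E0.0366
G1 X-9.83 Y-7.72 E0.0731
G1 X-5.17 Y-7.72 E0.1096
G1 X-1.14 Y-5.39 E0.1461
G1 X1.19 Y-1.35 E0.1827
G1 X1.19 Y3.30 E0.2191
G1 X-1.14 Y7.34 E0.2557
G1 X-5.17 Y9.67 E0.2922
G1 X-9.83 Y9.67 E0.3287
G1 X-13.87 Y7.34 E0.3652
G1 X-16.20 Y3.30 E0.4018
G1 X-16.20 Y-1.35 E0.4382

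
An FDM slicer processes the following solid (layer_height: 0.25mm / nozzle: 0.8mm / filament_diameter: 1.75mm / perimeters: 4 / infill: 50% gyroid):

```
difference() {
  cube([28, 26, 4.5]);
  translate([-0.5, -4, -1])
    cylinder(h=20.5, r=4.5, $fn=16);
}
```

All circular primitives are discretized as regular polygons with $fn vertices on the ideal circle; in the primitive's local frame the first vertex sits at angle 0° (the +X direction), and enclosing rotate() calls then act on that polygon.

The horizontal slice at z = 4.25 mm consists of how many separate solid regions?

At z = 4.25 mm: the cube (footprint 28×26) is included at this height; the r=4.5 cylinder at (-0.5, -4) contributes a regular 16-gon of circumradius 4.5; Subtracting the remaining from the first: starting from the 28×26 cube, the r=4.5 cylinder at (-0.5, -4) partially overlaps it — only the 0.36 mm² overlap (of its 61.99 mm²) is removed, clipping the outline — 1 connected region. The result has 1 disconnected region.

1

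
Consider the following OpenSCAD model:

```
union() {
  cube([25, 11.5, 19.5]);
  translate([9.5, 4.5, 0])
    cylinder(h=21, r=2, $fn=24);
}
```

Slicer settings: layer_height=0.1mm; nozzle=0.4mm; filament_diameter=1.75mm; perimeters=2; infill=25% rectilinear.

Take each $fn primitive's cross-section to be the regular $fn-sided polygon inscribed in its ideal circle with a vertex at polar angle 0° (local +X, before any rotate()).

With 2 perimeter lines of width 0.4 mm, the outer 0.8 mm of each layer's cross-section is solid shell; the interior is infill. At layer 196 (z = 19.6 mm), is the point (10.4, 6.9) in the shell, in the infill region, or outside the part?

At z = 19.6 mm: the cube is not intersected at this z (z outside [0, 19.5]); the r=2 cylinder at (9.5, 4.5) gives a regular 24-gon of circumradius 2 (constant along its height); Merging all regions: only the r=2 cylinder at (9.5, 4.5) is present, so the union is just that shape — 1 connected region. Overall, the cross-section is a single solid region. The nearest boundary edge runs (10.50, 6.23)→(10.02, 6.43); distance from the point to it = 0.58 mm. The point is not inside any of the regions above, so it lies outside the cross-section (0.58 mm from the nearest boundary).

outside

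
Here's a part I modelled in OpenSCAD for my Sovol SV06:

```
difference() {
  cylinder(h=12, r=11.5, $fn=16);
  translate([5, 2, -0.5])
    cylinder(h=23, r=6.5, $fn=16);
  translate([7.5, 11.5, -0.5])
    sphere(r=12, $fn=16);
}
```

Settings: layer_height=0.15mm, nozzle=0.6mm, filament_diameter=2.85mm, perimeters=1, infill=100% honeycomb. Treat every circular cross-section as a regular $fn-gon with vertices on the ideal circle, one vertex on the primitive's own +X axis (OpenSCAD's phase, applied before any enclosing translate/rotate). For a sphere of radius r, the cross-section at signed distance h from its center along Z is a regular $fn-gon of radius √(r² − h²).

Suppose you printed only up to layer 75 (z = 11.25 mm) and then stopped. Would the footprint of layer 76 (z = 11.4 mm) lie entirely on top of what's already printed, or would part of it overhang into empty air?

entirely on top

Compare the two slices. At z = 11.25: the r=11.5 cylinder contributes a regular 16-gon of circumradius 11.5 (area = (16/2)·11.500²·sin(360°/16) = 404.88 mm²); the r=6.5 cylinder at (5, 2) gives a regular 16-gon of circumradius 6.5 (constant along its height) (area = (16/2)·6.500²·sin(360°/16) = 129.35 mm²); the r=12 sphere at (7.5, 11.5) slices to a regular 16-gon of circumradius 2.437 (√(r²−h²) with h=11.75 from center) (area = (16/2)·2.437²·sin(360°/16) = 18.18 mm²); After the difference (first − rest): starting from the r=11.5 cylinder (404.88 mm²), the r=6.5 cylinder at (5, 2) partially overlaps it — only the 127.12 mm² overlap (of its 129.35 mm²) is removed, clipping the outline; the r=12 sphere at (7.5, 11.5) misses the remaining region (no effect) — area = 277.76 mm². At z = 11.4: the r=11.5 cylinder gives a regular 16-gon of circumradius 11.5 (constant along its height) (area = (16/2)·11.500²·sin(360°/16) = 404.88 mm²); the r=6.5 cylinder at (5, 2) gives a regular 16-gon of circumradius 6.5 (constant along its height) (area = (16/2)·6.500²·sin(360°/16) = 129.35 mm²); the r=12 sphere at (7.5, 11.5) slices to a regular 16-gon of circumradius 1.546 (√(r²−h²) with h=11.9 from center) (area = (16/2)·1.546²·sin(360°/16) = 7.32 mm²); Taking the first minus the rest: starting from the r=11.5 cylinder (404.88 mm²), the r=6.5 cylinder at (5, 2) partially overlaps it — only the 127.12 mm² overlap (of its 129.35 mm²) is removed, clipping the outline; the r=12 sphere at (7.5, 11.5) misses the remaining region (no effect) — area = 277.76 mm². Checking containment: the cross-section at z = 11.4 is a subset of the cross-section at z = 11.25.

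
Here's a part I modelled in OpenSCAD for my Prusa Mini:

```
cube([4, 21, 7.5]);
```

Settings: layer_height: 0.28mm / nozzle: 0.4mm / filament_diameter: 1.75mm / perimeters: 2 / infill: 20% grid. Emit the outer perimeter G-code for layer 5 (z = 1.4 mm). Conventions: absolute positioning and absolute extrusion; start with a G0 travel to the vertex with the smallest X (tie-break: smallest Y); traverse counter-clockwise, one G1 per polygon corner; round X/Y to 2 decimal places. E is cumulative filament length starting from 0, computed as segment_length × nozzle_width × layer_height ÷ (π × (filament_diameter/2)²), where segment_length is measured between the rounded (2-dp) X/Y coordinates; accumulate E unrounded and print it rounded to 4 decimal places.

At z = 1.4 mm: the cube (footprint 4×21) is included at this height. The outline is a single polygon with 4 vertices. Extrusion per mm of travel: 0.4 × 0.28 / (π × 0.875²) = 0.046564. Accumulating E over each segment gives final E = 2.3282.

G0 X0.00 Y0.00 Z1.40
G1 X4.00 Y0.00 E0.1863
G1 X4.00 Y21.00 E1.1641
G1 X0.00 Y21.00 E1.3504
G1 X0.00 Y0.00 E2.3282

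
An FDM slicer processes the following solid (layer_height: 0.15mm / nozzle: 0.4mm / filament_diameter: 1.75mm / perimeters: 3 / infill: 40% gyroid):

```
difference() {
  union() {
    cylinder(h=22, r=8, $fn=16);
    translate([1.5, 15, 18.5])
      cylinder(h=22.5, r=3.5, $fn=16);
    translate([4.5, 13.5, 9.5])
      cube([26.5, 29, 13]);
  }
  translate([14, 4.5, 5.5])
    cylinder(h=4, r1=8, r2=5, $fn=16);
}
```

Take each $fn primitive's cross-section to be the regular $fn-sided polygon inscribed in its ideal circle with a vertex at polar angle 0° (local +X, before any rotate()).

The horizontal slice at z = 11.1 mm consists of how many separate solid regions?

At z = 11.1 mm: the cylinder: section is a regular 16-gon, circumradius r=8; the cylinder at (1.5, 15) is not intersected at this z (z outside [18.5, 41]); the 26.5×29 cube at (4.5, 13.5) contributes its full rectangle; Merging all regions: the 2 present regions are separate (no shared area or edge), so areas and boundary lengths simply add and each stays a separate island — 2 connected regions; the cone at (14, 4.5) does not reach this height (z outside [5.5, 9.5]); Subtracting the remaining from the first: none of the subtracted shapes is present at this height, so that combined region is unchanged — 2 connected regions. The result has 2 disconnected regions.

2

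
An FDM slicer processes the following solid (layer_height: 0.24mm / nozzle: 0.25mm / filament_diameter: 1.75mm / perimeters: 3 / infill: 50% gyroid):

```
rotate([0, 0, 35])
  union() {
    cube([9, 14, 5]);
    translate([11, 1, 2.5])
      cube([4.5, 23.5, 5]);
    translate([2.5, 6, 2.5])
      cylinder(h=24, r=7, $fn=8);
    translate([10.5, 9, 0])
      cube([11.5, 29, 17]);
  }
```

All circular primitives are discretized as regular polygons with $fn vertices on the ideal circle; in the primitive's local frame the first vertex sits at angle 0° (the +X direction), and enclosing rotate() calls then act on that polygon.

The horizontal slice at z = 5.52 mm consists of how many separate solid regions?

At z = 5.52 mm: the cube does not reach this height (z outside [0, 5]); the 4.5×23.5 cube at (11, 1) contributes its full rectangle; the cylinder at (2.5, 6): section is a regular 8-gon, circumradius r=7; the 11.5×29 cube at (10.5, 9) contributes its full rectangle; Merging all regions: the regions partially overlap (shared area 69.75 mm²), so overlapping operands fuse into one piece — 2 connected regions; (rotated 35° about Z; rotation is an isometry so areas/perimeters/island counts are preserved). The result has 2 disconnected regions.

2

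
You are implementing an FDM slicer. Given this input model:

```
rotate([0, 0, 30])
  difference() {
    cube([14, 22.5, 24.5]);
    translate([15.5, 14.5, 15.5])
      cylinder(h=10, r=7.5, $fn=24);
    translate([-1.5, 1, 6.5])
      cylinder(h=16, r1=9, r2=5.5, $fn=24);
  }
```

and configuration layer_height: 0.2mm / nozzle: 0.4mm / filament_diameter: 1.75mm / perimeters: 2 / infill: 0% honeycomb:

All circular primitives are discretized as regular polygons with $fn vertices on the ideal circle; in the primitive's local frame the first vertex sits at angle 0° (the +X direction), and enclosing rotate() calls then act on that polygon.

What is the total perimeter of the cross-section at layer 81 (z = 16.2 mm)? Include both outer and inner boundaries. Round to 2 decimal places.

76.21 mm

At z = 16.2 mm: the cube (footprint 14×22.5) is included at this height (perimeter 73.00 mm); the cylinder at (15.5, 14.5): section is a regular 24-gon, circumradius r=7.5 (perimeter = 2·24·7.500·sin(180°/24) = 46.99 mm); the cone at (-1.5, 1) (r1=9→r2=5.5) has section circumradius 6.878 here — a regular 24-gon (perimeter = 2·24·6.878·sin(180°/24) = 43.09 mm); After the difference (first − rest): starting from the 14×22.5 cube, the r=7.5 cylinder at (15.5, 14.5) partially overlaps it — only the 65.15 mm² overlap (of its 174.70 mm²) is removed, clipping the outline; the cone at (-1.5, 1) partially overlaps it — only the 31.88 mm² overlap (of its 146.93 mm²) is removed, clipping the outline — boundary = 76.21 mm; (whole slice rotated 30° about Z — lengths, areas and connectivity unchanged). Overall, the cross-section is a single solid region. Total boundary length (outer) = 76.21 mm.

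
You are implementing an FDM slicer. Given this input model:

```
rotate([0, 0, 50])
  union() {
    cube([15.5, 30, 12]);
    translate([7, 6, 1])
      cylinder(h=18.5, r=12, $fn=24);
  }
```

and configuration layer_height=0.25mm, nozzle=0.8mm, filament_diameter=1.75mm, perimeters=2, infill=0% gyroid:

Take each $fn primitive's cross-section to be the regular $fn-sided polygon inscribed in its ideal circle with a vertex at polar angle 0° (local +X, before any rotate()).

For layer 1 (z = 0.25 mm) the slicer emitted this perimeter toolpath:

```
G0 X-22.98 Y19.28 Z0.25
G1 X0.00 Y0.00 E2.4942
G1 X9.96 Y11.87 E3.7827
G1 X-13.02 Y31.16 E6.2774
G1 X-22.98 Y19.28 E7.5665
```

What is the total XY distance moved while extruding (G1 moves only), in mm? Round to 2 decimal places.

91.00 mm

Sum the Euclidean lengths of each G1 segment: total = 91.00 mm.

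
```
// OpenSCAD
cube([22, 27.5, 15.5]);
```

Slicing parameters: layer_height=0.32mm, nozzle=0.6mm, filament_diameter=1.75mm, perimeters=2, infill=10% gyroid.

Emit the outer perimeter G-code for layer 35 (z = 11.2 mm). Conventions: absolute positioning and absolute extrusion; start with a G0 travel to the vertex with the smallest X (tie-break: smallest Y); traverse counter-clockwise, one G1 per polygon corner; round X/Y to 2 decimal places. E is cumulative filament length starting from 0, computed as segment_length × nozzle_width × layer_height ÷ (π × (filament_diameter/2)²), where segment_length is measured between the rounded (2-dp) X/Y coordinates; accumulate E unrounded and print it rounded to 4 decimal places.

G0 X0.00 Y0.00 Z11.20
G1 X22.00 Y0.00 E1.7561
G1 X22.00 Y27.50 E3.9513
G1 X0.00 Y27.50 E5.7074
G1 X0.00 Y0.00 E7.9026

At z = 11.2 mm: the cube is present — its section is the full 22×27.5 rectangle. The outline is a single polygon with 4 vertices. Extrusion per mm of travel: 0.6 × 0.32 / (π × 0.875²) = 0.079824. Accumulating E over each segment gives final E = 7.9026.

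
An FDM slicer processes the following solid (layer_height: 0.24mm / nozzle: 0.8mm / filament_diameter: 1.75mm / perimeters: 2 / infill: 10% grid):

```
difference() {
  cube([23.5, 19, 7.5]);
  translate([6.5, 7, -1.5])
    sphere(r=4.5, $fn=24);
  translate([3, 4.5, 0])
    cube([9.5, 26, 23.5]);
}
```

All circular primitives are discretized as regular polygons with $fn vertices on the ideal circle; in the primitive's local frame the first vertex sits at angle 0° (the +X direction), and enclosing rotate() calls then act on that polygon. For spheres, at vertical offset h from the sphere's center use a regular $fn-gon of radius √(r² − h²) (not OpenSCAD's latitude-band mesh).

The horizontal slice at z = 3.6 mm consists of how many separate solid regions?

1

At z = 3.6 mm: the 23.5×19 cube contributes its full rectangle; the sphere at (6.5, 7) does not reach this height (|z−center|=5.100 > r=4.5); the cube at (3, 4.5) is present — its section is the full 9.5×26 rectangle; Taking the first minus the rest: starting from the 23.5×19 cube, the 9.5×26 cube at (3, 4.5) partially overlaps it — only the 137.75 mm² overlap (of its 247.00 mm²) is removed, clipping the outline — 1 connected region. The result has 1 disconnected region.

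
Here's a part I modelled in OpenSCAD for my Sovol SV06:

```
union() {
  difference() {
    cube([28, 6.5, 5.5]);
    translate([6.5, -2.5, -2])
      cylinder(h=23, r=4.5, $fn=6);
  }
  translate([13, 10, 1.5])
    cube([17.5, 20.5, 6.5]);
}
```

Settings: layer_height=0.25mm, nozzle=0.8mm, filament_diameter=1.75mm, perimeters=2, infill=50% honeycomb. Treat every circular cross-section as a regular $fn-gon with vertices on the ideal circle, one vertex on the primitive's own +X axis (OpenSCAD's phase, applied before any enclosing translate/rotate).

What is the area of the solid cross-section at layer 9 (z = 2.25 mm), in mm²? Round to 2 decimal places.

533.34 mm²

At z = 2.25 mm: the 28×6.5 cube contributes its full rectangle (area 182.00 mm²); the cylinder at (6.5, -2.5): section is a regular 6-gon, circumradius r=4.5 (area = (6/2)·4.500²·sin(360°/6) = 52.61 mm²); Taking the first minus the rest: starting from the 28×6.5 cube (182.00 mm²), the r=4.5 cylinder at (6.5, -2.5) partially overlaps it — only the 7.41 mm² overlap (of its 52.61 mm²) is removed, clipping the outline — area = 174.59 mm²; the cube at (13, 10) (footprint 17.5×20.5) is included at this height (area 358.75 mm²); Combining (union): the 2 present regions are separate (no shared area or edge), so areas and boundary lengths simply add and each stays a separate island — area = 533.34 mm². Overall, the cross-section has 2 separate islands. Net area = 533.34 mm².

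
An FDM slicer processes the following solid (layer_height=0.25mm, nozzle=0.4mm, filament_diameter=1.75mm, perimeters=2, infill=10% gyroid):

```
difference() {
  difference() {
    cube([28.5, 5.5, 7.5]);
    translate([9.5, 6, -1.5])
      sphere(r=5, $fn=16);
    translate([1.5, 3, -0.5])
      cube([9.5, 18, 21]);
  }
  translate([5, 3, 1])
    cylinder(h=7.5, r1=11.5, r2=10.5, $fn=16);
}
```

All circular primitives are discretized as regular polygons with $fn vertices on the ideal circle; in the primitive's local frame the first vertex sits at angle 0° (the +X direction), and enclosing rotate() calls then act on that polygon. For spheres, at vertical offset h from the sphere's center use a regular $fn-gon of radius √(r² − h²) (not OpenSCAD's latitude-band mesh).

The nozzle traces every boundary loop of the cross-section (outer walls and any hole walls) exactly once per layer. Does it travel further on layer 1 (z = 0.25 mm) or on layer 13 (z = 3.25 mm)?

layer 1 (z = 0.25 mm)

Layer 1 (z = 0.25): the cube (footprint 28.5×5.5) is included at this height (perimeter 68.00 mm); the r=5 sphere at (9.5, 6) contributes a regular 16-gon of circumradius √(5²−1.75²) = 4.684 (perimeter = 2·16·4.684·sin(180°/16) = 29.24 mm); the 9.5×18 cube at (1.5, 3) contributes its full rectangle (perimeter 55.00 mm); Subtracting the remaining from the first: starting from the 28.5×5.5 cube, the r=5 sphere at (9.5, 6) partially overlaps it — only the 28.95 mm² overlap (of its 67.16 mm²) is removed, clipping the outline; the 9.5×18 cube at (1.5, 3) partially overlaps it — only the 9.50 mm² overlap (of its 171.00 mm²) is removed, clipping the outline — boundary = 73.23 mm; the cone at (5, 3) is absent (z outside [1, 8.5]); After the difference (first − rest): none of the subtracted shapes is present at this height, so that combined region is unchanged — boundary = 73.23 mm. So its perimeter = 73.23 mm. Layer 13 (z = 3.25): the 28.5×5.5 cube contributes its full rectangle (perimeter 68.00 mm); the sphere at (9.5, 6): section is a regular 16-gon, circumradius = √(r²−h²) = √(5²−4.75²) = 1.561 (perimeter = 2·16·1.561·sin(180°/16) = 9.75 mm); the 9.5×18 cube at (1.5, 3) contributes its full rectangle (perimeter 55.00 mm); After the difference (first − rest): starting from the 28.5×5.5 cube, the r=5 sphere at (9.5, 6) partially overlaps it — only the 2.22 mm² overlap (of its 7.46 mm²) is removed, clipping the outline; the 9.5×18 cube at (1.5, 3) partially overlaps it — only the 21.53 mm² overlap (of its 171.00 mm²) is removed, clipping the outline — boundary = 73.00 mm; the cone at (5, 3) contributes a regular 16-gon of circumradius 11.200 (interpolated between r1=11.5 and r2=10.5 at t=0.300) (perimeter = 2·16·11.200·sin(180°/16) = 69.92 mm); Taking the first minus the rest: starting from the result so far, the cone at (5, 3) partially overlaps it — only the 63.83 mm² overlap (of its 384.03 mm²) is removed, clipping the outline — boundary = 36.80 mm. So its perimeter = 36.80 mm. Layer 1 is larger (73.23 vs 36.80 mm).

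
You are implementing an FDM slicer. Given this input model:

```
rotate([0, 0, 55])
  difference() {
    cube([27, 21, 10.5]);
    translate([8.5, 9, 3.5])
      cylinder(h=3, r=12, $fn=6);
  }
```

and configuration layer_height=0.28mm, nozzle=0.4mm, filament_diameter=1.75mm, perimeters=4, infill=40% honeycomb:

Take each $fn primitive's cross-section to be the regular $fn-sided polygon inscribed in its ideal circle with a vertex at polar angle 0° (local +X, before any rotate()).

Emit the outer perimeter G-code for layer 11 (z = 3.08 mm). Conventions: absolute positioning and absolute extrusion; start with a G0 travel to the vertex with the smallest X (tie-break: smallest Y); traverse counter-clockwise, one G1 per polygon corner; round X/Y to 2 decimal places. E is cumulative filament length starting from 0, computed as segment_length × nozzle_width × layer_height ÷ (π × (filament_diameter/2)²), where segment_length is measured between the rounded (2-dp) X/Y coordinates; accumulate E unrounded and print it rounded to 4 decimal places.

G0 X-17.20 Y12.05 Z3.08
G1 X0.00 Y0.00 E0.9779
G1 X15.49 Y22.12 E2.2353
G1 X-1.72 Y34.16 E3.2133
G1 X-17.20 Y12.05 E4.4701

At z = 3.08 mm: the cube is present — its section is the full 27×21 rectangle; the cylinder at (8.5, 9) is absent (z outside [3.5, 6.5]); Taking the first minus the rest: none of the subtracted shapes is present at this height, so the 27×21 cube is unchanged — 1 connected region; (rotated 55° about Z; rotation is an isometry so areas/perimeters/island counts are preserved). The outline is a single polygon with 4 vertices. Extrusion per mm of travel: 0.4 × 0.28 / (π × 0.875²) = 0.046564. Accumulating E over each segment gives final E = 4.4701.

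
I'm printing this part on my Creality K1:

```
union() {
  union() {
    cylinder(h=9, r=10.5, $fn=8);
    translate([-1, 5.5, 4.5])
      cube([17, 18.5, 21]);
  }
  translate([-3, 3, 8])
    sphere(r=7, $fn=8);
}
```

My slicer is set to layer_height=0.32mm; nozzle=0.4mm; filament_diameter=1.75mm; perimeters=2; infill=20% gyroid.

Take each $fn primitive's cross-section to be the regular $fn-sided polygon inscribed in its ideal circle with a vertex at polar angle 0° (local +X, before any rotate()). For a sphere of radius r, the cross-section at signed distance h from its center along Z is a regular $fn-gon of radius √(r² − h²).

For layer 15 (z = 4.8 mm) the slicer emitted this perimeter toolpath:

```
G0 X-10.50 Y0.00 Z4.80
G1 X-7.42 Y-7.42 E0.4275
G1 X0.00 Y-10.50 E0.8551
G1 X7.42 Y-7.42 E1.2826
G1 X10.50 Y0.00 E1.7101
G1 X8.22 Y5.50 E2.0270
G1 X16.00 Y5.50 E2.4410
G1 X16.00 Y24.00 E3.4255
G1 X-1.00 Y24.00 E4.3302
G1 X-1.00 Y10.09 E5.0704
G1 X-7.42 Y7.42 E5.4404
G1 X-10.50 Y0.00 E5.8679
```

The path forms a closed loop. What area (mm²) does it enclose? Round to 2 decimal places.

594.93 mm²

Apply the shoelace formula to the sequence of (X, Y) vertices; enclosed area = 594.93 mm².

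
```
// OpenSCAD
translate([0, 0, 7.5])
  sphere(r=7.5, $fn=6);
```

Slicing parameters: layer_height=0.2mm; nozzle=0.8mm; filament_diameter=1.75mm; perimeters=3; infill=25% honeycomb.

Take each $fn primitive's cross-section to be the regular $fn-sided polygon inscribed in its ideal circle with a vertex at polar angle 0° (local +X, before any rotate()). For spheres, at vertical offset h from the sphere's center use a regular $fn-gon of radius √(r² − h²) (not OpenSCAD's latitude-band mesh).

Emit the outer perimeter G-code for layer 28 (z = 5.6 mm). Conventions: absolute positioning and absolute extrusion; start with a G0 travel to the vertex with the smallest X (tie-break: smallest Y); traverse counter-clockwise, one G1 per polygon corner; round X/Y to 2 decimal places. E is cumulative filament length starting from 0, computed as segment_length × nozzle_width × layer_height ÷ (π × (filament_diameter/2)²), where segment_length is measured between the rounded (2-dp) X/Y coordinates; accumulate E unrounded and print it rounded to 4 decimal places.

G0 X-7.26 Y0.00 Z5.60
G1 X-3.63 Y-6.28 E0.4825
G1 X3.63 Y-6.28 E0.9655
G1 X7.26 Y0.00 E1.4480
G1 X3.63 Y6.28 E1.9305
G1 X-3.63 Y6.28 E2.4134
G1 X-7.26 Y0.00 E2.8959

At z = 5.6 mm: the r=7.5 sphere contributes a regular 6-gon of circumradius √(7.5²−1.9²) = 7.255. The outline is a single polygon with 6 vertices. Extrusion per mm of travel: 0.8 × 0.2 / (π × 0.875²) = 0.066520. Accumulating E over each segment gives final E = 2.8959.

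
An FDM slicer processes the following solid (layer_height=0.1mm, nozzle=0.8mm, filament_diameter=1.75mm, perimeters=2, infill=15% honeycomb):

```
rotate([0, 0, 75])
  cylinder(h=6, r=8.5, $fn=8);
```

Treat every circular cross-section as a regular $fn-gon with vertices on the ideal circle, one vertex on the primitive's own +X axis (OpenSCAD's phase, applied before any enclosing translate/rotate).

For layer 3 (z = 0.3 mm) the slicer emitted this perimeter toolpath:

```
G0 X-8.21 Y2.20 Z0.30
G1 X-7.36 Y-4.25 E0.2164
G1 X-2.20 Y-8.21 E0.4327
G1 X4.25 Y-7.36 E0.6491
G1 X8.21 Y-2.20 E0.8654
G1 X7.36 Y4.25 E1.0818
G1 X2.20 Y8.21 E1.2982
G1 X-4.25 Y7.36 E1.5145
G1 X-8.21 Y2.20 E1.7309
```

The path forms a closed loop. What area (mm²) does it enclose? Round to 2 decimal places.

204.32 mm²

Apply the shoelace formula to the sequence of (X, Y) vertices; enclosed area = 204.32 mm².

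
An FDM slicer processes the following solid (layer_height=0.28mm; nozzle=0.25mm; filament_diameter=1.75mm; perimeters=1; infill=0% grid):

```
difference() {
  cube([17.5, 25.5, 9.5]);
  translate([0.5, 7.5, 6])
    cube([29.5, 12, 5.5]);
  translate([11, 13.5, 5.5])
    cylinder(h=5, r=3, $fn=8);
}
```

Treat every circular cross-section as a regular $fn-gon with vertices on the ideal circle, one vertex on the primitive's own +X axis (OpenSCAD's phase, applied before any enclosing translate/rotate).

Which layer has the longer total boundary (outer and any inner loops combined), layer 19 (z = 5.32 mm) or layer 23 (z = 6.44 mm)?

Layer 19 (z = 5.32): the cube (footprint 17.5×25.5) is included at this height (perimeter 86.00 mm); the cube at (0.5, 7.5) does not reach this height (z outside [6, 11.5]); the cylinder at (11, 13.5) is absent (z outside [5.5, 10.5]); Subtracting the remaining from the first: none of the subtracted shapes is present at this height, so the 17.5×25.5 cube is unchanged — boundary = 86.00 mm. So its perimeter = 86.00 mm. Layer 23 (z = 6.44): the 17.5×25.5 cube contributes its full rectangle (perimeter 86.00 mm); the cube at (0.5, 7.5) (footprint 29.5×12) is included at this height (perimeter 83.00 mm); the cylinder at (11, 13.5): section is a regular 8-gon, circumradius r=3 (perimeter = 2·8·3.000·sin(180°/8) = 18.37 mm); Subtracting the remaining from the first: starting from the 17.5×25.5 cube, the 29.5×12 cube at (0.5, 7.5) partially overlaps it — only the 204.00 mm² overlap (of its 354.00 mm²) is removed, clipping the outline; the r=3 cylinder at (11, 13.5) misses the remaining region (no effect) — boundary = 120.00 mm. So its perimeter = 120.00 mm. Layer 23 is larger (120.00 vs 86.00 mm).

layer 23 (z = 6.44 mm)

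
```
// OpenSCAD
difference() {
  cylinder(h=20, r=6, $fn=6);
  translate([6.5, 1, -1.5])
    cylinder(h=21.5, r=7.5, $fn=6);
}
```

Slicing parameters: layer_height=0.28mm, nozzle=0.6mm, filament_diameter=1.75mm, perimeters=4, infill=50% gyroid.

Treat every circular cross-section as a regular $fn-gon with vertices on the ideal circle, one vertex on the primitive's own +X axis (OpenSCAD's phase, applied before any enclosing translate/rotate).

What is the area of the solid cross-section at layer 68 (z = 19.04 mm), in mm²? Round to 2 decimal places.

At z = 19.04 mm: the cylinder: section is a regular 6-gon, circumradius r=6 (area = (6/2)·6.000²·sin(360°/6) = 93.53 mm²); the r=7.5 cylinder at (6.5, 1) contributes a regular 6-gon of circumradius 7.5 (area = (6/2)·7.500²·sin(360°/6) = 146.14 mm²); After the difference (first − rest): starting from the r=6 cylinder (93.53 mm²), the r=7.5 cylinder at (6.5, 1) partially overlaps it — only the 40.99 mm² overlap (of its 146.14 mm²) is removed, clipping the outline — area = 52.54 mm². Overall, the cross-section is a single solid region. Net area = 52.54 mm².

52.54 mm²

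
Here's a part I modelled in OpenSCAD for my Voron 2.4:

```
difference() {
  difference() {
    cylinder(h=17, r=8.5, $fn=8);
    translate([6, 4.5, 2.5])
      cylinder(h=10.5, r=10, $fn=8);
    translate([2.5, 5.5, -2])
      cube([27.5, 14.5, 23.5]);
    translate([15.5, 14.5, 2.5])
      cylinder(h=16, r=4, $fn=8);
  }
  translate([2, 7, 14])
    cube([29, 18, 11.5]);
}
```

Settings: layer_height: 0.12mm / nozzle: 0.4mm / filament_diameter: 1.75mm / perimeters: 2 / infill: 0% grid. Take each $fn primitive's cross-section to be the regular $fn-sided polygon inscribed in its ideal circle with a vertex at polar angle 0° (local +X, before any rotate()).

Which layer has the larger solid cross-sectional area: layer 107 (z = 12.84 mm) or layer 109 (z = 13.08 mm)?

layer 109 (z = 13.08 mm)

Layer 107 (z = 12.84): the r=8.5 cylinder contributes a regular 8-gon of circumradius 8.5 (area = (8/2)·8.500²·sin(360°/8) = 204.35 mm²); the r=10 cylinder at (6, 4.5) gives a regular 8-gon of circumradius 10 (constant along its height) (area = (8/2)·10.000²·sin(360°/8) = 282.84 mm²); the 27.5×14.5 cube at (2.5, 5.5) contributes its full rectangle (area 398.75 mm²); the r=4 cylinder at (15.5, 14.5) gives a regular 8-gon of circumradius 4 (constant along its height) (area = (8/2)·4.000²·sin(360°/8) = 45.25 mm²); Subtracting the remaining from the first: starting from the r=8.5 cylinder (204.35 mm²), the r=10 cylinder at (6, 4.5) partially overlaps it — only the 113.59 mm² overlap (of its 282.84 mm²) is removed, clipping the outline; the 27.5×14.5 cube at (2.5, 5.5) misses the remaining region (no effect); the r=4 cylinder at (15.5, 14.5) misses the remaining region (no effect) — area = 90.77 mm²; the cube at (2, 7) is not intersected at this z (z outside [14, 25.5]); After the difference (first − rest): none of the subtracted shapes is present at this height, so that combined region is unchanged — area = 90.77 mm². So its area = 90.77 mm². Layer 109 (z = 13.08): the r=8.5 cylinder contributes a regular 8-gon of circumradius 8.5 (area = (8/2)·8.500²·sin(360°/8) = 204.35 mm²); the cylinder at (6, 4.5) is absent (z outside [2.5, 13]); the cube at (2.5, 5.5) (footprint 27.5×14.5) is included at this height (area 398.75 mm²); the r=4 cylinder at (15.5, 14.5) contributes a regular 8-gon of circumradius 4 (area = (8/2)·4.000²·sin(360°/8) = 45.25 mm²); After the difference (first − rest): starting from the r=8.5 cylinder (204.35 mm²), the 27.5×14.5 cube at (2.5, 5.5) partially overlaps it — only the 4.40 mm² overlap (of its 398.75 mm²) is removed, clipping the outline; the r=4 cylinder at (15.5, 14.5) misses the remaining region (no effect) — area = 199.96 mm²; the cube at (2, 7) is not intersected at this z (z outside [14, 25.5]); After the difference (first − rest): none of the subtracted shapes is present at this height, so the result so far is unchanged — area = 199.96 mm². So its area = 199.96 mm². Layer 109 is larger (199.96 vs 90.77 mm²).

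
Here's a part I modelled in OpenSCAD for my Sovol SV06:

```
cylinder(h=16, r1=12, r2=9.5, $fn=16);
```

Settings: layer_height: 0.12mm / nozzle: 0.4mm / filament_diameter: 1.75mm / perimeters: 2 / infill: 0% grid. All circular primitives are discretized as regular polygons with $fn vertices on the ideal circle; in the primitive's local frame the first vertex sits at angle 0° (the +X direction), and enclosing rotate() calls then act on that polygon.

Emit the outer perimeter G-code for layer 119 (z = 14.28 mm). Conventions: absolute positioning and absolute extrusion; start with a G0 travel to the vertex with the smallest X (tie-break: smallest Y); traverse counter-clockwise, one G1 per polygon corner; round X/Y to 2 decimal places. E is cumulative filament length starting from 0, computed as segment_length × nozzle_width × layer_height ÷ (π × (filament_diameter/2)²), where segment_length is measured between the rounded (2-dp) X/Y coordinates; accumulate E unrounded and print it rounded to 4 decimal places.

G0 X-9.77 Y0.00 Z14.28
G1 X-9.03 Y-3.74 E0.0761
G1 X-6.91 Y-6.91 E0.1522
G1 X-3.74 Y-9.03 E0.2283
G1 X0.00 Y-9.77 E0.3044
G1 X3.74 Y-9.03 E0.3805
G1 X6.91 Y-6.91 E0.4566
G1 X9.03 Y-3.74 E0.5327
G1 X9.77 Y0.00 E0.6087
G1 X9.03 Y3.74 E0.6848
G1 X6.91 Y6.91 E0.7609
G1 X3.74 Y9.03 E0.8370
G1 X0.00 Y9.77 E0.9131
G1 X-3.74 Y9.03 E0.9892
G1 X-6.91 Y6.91 E1.0653
G1 X-9.03 Y3.74 E1.1414
G1 X-9.77 Y0.00 E1.2175

At z = 14.28 mm: the cone contributes a regular 16-gon of circumradius 9.769 (interpolated between r1=12 and r2=9.5 at t=0.892). The outline is a single polygon with 16 vertices. Extrusion per mm of travel: 0.4 × 0.12 / (π × 0.875²) = 0.019956. Accumulating E over each segment gives final E = 1.2175.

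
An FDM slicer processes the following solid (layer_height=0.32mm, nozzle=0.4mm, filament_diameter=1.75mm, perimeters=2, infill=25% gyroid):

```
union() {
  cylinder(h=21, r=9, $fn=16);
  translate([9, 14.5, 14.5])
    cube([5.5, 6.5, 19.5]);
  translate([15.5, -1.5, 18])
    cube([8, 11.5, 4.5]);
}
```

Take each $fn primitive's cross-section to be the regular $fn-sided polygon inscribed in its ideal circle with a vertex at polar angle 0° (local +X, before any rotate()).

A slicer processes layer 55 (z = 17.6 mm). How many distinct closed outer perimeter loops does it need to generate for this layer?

2

At z = 17.6 mm: the cylinder: section is a regular 16-gon, circumradius r=9; the cube at (9, 14.5) is present — its section is the full 5.5×6.5 rectangle; the cube at (15.5, -1.5) is absent (z outside [18, 22.5]); Combining (union): the 2 present regions are separate (no shared area or edge), so areas and boundary lengths simply add and each stays a separate island — 2 connected regions. The result has 2 disconnected regions.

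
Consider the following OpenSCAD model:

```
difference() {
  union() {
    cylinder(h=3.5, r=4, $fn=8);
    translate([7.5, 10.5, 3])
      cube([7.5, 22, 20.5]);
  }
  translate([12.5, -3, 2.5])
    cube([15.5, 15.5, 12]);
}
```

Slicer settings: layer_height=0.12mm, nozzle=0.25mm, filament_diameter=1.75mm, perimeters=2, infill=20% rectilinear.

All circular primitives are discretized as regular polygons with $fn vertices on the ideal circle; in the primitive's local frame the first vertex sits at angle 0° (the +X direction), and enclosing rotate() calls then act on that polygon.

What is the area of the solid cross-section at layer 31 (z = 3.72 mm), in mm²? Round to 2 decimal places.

At z = 3.72 mm: the cylinder is not intersected at this z (z outside [0, 3.5]); the cube at (7.5, 10.5) is present — its section is the full 7.5×22 rectangle (area 165.00 mm²); Combining (union): only the 7.5×22 cube at (7.5, 10.5) is present, so the union is just that shape — area = 165.00 mm²; the cube at (12.5, -3) (footprint 15.5×15.5) is included at this height (area 240.25 mm²); After the difference (first − rest): starting from the result so far (165.00 mm²), the 15.5×15.5 cube at (12.5, -3) partially overlaps it — only the 5.00 mm² overlap (of its 240.25 mm²) is removed, clipping the outline — area = 160.00 mm². Overall, the cross-section is a single solid region. Net area = 160.00 mm².

160.00 mm²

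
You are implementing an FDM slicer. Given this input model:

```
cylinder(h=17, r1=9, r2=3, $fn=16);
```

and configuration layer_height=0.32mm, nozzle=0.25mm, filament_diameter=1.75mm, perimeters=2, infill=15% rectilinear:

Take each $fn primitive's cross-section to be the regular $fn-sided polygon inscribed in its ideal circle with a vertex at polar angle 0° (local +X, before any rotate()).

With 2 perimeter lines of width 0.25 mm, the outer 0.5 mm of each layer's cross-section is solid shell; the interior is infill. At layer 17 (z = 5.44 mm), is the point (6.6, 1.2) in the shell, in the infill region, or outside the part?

At z = 5.44 mm: the cone contributes a regular 16-gon of circumradius 7.080 (interpolated between r1=9 and r2=3 at t=0.320). Overall, the cross-section is a single solid region. The nearest boundary edge runs (7.08, 0.00)→(6.54, 2.71); distance from the point to it = 0.24 mm. The point is inside the cross-section, 0.24 mm from the nearest boundary — within the 0.5 mm shell band (2 × 0.25).

shell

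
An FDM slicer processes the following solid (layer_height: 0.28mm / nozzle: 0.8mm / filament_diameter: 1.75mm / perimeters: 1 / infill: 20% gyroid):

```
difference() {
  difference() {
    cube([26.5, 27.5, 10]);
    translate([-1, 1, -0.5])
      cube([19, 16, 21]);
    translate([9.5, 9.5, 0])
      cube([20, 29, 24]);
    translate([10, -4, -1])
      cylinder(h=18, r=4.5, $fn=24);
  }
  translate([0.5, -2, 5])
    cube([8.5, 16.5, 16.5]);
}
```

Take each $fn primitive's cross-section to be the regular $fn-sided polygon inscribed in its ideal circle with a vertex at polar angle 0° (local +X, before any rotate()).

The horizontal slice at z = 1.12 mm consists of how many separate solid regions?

At z = 1.12 mm: the cube is present — its section is the full 26.5×27.5 rectangle; the 19×16 cube at (-1, 1) contributes its full rectangle; the cube at (9.5, 9.5) is present — its section is the full 20×29 rectangle; the r=4.5 cylinder at (10, -4) gives a regular 24-gon of circumradius 4.5 (constant along its height); Taking the first minus the rest: starting from the 26.5×27.5 cube, the 19×16 cube at (-1, 1) partially overlaps it — only the 288.00 mm² overlap (of its 304.00 mm²) is removed, clipping the outline; the 20×29 cube at (9.5, 9.5) partially overlaps it — only the 242.25 mm² overlap (of its 580.00 mm²) is removed, clipping the outline; the r=4.5 cylinder at (10, -4) partially overlaps it — only the 1.28 mm² overlap (of its 62.89 mm²) is removed, clipping the outline — 2 connected regions; the cube at (0.5, -2) does not reach this height (z outside [5, 21.5]); Taking the first minus the rest: none of the subtracted shapes is present at this height, so the result so far is unchanged — 2 connected regions. The result has 2 disconnected regions.

2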